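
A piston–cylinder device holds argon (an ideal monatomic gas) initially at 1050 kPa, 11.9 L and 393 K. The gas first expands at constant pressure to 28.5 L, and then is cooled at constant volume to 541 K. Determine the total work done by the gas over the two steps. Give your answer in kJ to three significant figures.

W_total ≈ 17.4 kJ

Step 1 (isobaric): W = PΔV = (1050 kPa)(28.5 − 11.9 L) = 17430 J.
Step 2 (isochoric): W = 0 (constant volume).
W_total = 17430 + 0 = 17430 J.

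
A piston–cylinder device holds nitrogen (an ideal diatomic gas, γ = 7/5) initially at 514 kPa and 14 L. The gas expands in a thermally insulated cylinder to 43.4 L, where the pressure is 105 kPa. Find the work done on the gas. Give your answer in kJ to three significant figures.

W ≈ -6.60 kJ

Adiabatic: W = (P₁V₁ − P₂V₂)/(γ − 1) with γ = 7/5.
P₁V₁ = 7196 J, P₂V₂ = 4557 J.
W = (7196 − 4557) / 0.4 = 6598 J.
Work on gas = −W_by = -6598 J.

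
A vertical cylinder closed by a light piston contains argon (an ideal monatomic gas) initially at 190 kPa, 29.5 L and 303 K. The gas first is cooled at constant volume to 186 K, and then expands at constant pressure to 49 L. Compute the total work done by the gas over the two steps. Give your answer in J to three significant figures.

W_total ≈ 2270 J

Step 1 (isochoric): W = 0 (constant volume).
After step 1: P = 116.6 kPa (V unchanged).
Step 2 (isobaric): W = PΔV = (116.6 kPa)(49 − 29.5 L) = 2274 J.
W_total = 0 + 2274 = 2274 J.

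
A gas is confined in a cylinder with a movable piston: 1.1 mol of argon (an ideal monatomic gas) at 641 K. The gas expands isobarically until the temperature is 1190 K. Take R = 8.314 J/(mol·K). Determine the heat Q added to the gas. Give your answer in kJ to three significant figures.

Q ≈ 12.6 kJ

Isobaric: W = nRΔT = (1.1)(8.314)(549) = 5021 J.
ΔU = nCᵥΔT with Cᵥ = 3R/2: ΔU = (1.1)(12.47)(549) = 7531 J.
Q = ΔU + W = 7531 + 5021 = 12552 J.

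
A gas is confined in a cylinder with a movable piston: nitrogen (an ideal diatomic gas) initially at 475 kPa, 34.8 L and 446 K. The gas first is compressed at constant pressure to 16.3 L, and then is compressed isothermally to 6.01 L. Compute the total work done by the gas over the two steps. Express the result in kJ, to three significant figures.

Step 1 (isobaric): W = PΔV = (475 kPa)(16.3 − 34.8 L) = -8787 J.
After step 1: P = 475 kPa, V = 16.3 L, T = 208.9 K.
Step 2 (isothermal): W = P₁V₁ ln(V₂/V₁) = (7742) ln(6.01/16.3) = -7725 J.
W_total = -8787 − 7725 = -16513 J.

W_total ≈ -16.5 kJ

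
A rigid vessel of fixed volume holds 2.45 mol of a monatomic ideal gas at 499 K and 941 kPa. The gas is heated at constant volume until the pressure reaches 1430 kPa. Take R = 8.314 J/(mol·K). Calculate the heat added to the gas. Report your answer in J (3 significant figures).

Constant volume ⇒ W = 0, so Q = ΔU = nCᵥΔT with Cᵥ = 3R/2 = 12.47 J/(mol·K).
At constant V, T₂/T₁ = P₂/P₁ ⇒ ΔT = T₁(P₂/P₁ − 1) = 499·(1430/941 − 1) = 259.3 K.
ΔU = (2.45)(12.47)(259.3) = 7923 J.

Q ≈ 7920 J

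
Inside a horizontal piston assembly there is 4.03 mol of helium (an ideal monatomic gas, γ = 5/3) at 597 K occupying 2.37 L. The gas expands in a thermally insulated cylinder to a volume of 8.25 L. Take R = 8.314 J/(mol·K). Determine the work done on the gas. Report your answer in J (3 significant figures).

W ≈ -16900 J

Adiabatic: TV^(γ−1) = const with γ = 5/3.
T₂ = T₁ (V₁/V₂)^(γ−1) = 597 × (2.37/8.25)^0.667 = 597 × 0.4354 = 259.9 K.
W_by = nCᵥ(T₁ − T₂) = (4.03)(12.47)(597 − 259.9) = 16941 J.
Work on gas = −W_by = -16941 J.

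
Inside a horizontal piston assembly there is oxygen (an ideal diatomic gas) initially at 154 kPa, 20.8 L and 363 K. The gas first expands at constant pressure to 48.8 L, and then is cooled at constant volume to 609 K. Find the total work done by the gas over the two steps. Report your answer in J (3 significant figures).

W_total ≈ 4310 J

Step 1 (isobaric): W = PΔV = (154 kPa)(48.8 − 20.8 L) = 4312 J.
Step 2 (isochoric): W = 0 (constant volume).
W_total = 4312 + 0 = 4312 J.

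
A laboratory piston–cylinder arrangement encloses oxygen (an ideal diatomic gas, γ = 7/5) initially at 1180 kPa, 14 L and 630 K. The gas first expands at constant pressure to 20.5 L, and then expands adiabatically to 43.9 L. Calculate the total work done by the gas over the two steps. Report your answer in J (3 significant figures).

W_total ≈ 23500 J

Step 1 (isobaric): W = PΔV = (1180 kPa)(20.5 − 14 L) = 7670 J.
After step 1: P = 1180 kPa, V = 20.5 L, T = 922.5 K.
Step 2 (adiabatic): W = (P₁V₁ − P₂V₂)/(γ−1) = (24190 − 17838)/0.4 = 15879 J.
W_total = 7670 + 15879 = 23549 J.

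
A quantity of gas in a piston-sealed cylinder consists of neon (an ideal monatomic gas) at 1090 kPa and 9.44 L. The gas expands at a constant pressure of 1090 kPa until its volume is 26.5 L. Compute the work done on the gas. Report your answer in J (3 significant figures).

Isobaric: W = P ΔV.
W = (1090 kPa)(26.5 − 9.44 L) = (1090)(17.06) = 18595 J.
Work on gas = −W_by = -18595 J.

W ≈ -18600 J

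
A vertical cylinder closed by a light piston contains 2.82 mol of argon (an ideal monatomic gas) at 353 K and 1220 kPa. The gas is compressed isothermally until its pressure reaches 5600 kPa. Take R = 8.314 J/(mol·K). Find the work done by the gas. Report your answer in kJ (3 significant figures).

W ≈ -12.6 kJ

Isothermal process: W = nRT ln(V₂/V₁) = nRT ln(P₁/P₂).
W = (2.82)(8.314)(353) × ln(1220/5600)
  = 8276 × ln(0.2179) = 8276 × -1.524
W_by_gas = -12612 J.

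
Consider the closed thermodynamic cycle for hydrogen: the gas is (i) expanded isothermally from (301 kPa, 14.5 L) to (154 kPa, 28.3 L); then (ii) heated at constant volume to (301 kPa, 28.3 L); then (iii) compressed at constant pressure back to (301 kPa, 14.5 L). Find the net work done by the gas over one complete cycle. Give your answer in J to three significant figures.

Leg (i): W = PᵢVᵢ ln(V_f/Vᵢ) = (4364) ln(28.3/14.5) = 2919 J.
Leg (ii): W = 0.
Leg (iii): W = PΔV = (301)(14.5 − 28.3) = -4154 J.
W_net = 2919 − 4154 = -1235 J.

W_net ≈ -1240 J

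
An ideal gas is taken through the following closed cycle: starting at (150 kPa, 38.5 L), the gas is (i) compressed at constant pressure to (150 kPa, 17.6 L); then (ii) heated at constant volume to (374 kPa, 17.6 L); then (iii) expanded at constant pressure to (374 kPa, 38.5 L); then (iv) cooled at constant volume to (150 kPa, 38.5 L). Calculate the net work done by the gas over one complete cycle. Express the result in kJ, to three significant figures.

Constant-volume legs do no work.
W(i) = (150)(17.6 − 38.5) = -3135 J; W(iii) = (374)(38.5 − 17.6) = 7817 J.
W_net = -3135 + 7817 = 4682 J (the clockwise enclosed area).

W_net ≈ 4.68 kJ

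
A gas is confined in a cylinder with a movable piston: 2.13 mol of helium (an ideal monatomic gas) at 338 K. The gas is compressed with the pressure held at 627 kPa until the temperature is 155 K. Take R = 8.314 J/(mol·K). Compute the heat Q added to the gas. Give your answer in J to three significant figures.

Isobaric: W = nRΔT = (2.13)(8.314)(-183) = -3241 J.
ΔU = nCᵥΔT with Cᵥ = 3R/2: ΔU = (2.13)(12.47)(-183) = -4861 J.
Q = ΔU + W = -4861 − 3241 = -8102 J.

Q ≈ -8100 J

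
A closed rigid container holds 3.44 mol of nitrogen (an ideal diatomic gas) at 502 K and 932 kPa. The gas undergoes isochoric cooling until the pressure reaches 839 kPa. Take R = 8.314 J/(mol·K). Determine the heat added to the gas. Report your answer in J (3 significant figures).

Constant volume ⇒ W = 0, so Q = ΔU = nCᵥΔT with Cᵥ = 5R/2 = 20.79 J/(mol·K).
At constant V, T₂/T₁ = P₂/P₁ ⇒ ΔT = T₁(P₂/P₁ − 1) = 502·(839/932 − 1) = -50.09 K.
ΔU = (3.44)(20.79)(-50.09) = -3582 J.

Q ≈ -3580 J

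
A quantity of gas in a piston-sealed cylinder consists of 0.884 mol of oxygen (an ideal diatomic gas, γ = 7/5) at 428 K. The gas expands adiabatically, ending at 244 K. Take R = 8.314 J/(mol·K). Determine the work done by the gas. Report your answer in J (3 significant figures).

W ≈ 3380 J

Adiabatic ⇒ Q = 0, so W_by = −ΔU = nCᵥ(T₁ − T₂).
Cᵥ = 5R/2 = 20.79 J/(mol·K).
W = (0.884)(20.79)(428 − 244) = 3381 J.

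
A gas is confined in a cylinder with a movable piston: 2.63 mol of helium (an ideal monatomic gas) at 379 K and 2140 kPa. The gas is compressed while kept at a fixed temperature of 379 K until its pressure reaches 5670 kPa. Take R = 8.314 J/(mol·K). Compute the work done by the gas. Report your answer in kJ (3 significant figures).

W ≈ -8.07 kJ

Isothermal process: W = nRT ln(V₂/V₁) = nRT ln(P₁/P₂).
W = (2.63)(8.314)(379) × ln(2140/5670)
  = 8287 × ln(0.3774) = 8287 × -0.9744
W_by_gas = -8075 J.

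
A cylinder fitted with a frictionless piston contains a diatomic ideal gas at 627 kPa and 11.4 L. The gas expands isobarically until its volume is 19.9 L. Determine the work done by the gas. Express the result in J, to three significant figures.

W ≈ 5330 J

Isobaric: W = P ΔV.
W = (627 kPa)(19.9 − 11.4 L) = (627)(8.5) = 5329 J.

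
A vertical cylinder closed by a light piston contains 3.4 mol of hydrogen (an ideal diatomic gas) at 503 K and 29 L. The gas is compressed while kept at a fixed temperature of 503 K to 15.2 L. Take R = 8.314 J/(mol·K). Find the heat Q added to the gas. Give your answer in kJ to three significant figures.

Q ≈ -9.19 kJ

Isothermal ⇒ ΔU = 0, so Q = W = nRT ln(V₂/V₁).
Q = (3.4)(8.314)(503) ln(15.2/29) = 14219 × -0.646 = -9185 J.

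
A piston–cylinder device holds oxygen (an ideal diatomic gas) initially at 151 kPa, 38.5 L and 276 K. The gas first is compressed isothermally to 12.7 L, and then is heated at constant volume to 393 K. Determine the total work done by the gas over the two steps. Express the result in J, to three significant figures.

Step 1 (isothermal): W = P₁V₁ ln(V₂/V₁) = (5814) ln(12.7/38.5) = -6447 J.
Step 2 (isochoric): W = 0 (constant volume).
W_total = -6447 + 0 = -6447 J.

W_total ≈ -6450 J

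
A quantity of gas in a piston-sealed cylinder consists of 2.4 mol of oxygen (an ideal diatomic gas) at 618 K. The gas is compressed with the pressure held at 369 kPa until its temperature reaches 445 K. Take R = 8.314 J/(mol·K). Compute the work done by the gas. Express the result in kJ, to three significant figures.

W ≈ -3.45 kJ

Isobaric: W = P ΔV = nR ΔT.
W = (2.4)(8.314)(445 − 618) = -3452 J.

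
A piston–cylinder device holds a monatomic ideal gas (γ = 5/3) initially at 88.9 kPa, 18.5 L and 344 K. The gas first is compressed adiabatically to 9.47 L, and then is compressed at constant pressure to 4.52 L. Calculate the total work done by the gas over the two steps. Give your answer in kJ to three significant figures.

Step 1 (adiabatic): W = (P₁V₁ − P₂V₂)/(γ−1) = (1645 − 2570)/0.667 = -1388 J.
After step 1: P = 271.4 kPa, V = 9.47 L, T = 537.6 K.
Step 2 (isobaric): W = PΔV = (271.4 kPa)(4.52 − 9.47 L) = -1343 J.
W_total = -1388 − 1343 = -2732 J.

W_total ≈ -2.73 kJ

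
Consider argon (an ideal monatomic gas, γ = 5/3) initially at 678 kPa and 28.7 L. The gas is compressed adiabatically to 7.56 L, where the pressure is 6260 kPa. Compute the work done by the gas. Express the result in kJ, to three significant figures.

Adiabatic: W = (P₁V₁ − P₂V₂)/(γ − 1) with γ = 5/3.
P₁V₁ = 19459 J, P₂V₂ = 47326 J.
W = (19459 − 47326) / 0.6667 = -41800 J.

W ≈ -41.8 kJ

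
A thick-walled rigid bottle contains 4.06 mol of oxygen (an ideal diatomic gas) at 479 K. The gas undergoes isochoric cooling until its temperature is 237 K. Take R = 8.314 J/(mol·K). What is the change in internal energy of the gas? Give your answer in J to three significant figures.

Constant volume ⇒ W = 0, so Q = ΔU = nCᵥΔT with Cᵥ = 5R/2 = 20.79 J/(mol·K).
ΔU = (4.06)(20.79)(237 − 479) = -20422 J.

ΔU ≈ -20400 J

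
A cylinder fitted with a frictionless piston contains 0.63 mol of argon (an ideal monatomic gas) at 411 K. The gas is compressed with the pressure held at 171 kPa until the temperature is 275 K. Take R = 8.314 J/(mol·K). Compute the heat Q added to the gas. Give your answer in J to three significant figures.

Q ≈ -1780 J

Isobaric: W = nRΔT = (0.63)(8.314)(-136) = -712.3 J.
ΔU = nCᵥΔT with Cᵥ = 3R/2: ΔU = (0.63)(12.47)(-136) = -1069 J.
Q = ΔU + W = -1069 − 712.3 = -1781 J.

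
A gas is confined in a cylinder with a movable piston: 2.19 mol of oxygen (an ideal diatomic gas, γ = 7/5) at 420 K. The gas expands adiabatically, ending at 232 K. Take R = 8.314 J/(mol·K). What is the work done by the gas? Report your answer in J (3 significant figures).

Adiabatic ⇒ Q = 0, so W_by = −ΔU = nCᵥ(T₁ − T₂).
Cᵥ = 5R/2 = 20.79 J/(mol·K).
W = (2.19)(20.79)(420 − 232) = 8558 J.

W ≈ 8560 J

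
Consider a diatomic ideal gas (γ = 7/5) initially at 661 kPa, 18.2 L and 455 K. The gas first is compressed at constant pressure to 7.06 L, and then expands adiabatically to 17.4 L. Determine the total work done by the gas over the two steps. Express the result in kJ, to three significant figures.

W_total ≈ -3.83 kJ

Step 1 (isobaric): W = PΔV = (661 kPa)(7.06 − 18.2 L) = -7364 J.
After step 1: P = 661 kPa, V = 7.06 L, T = 176.5 K.
Step 2 (adiabatic): W = (P₁V₁ − P₂V₂)/(γ−1) = (4667 − 3253)/0.4 = 3534 J.
W_total = -7364 + 3534 = -3830 J.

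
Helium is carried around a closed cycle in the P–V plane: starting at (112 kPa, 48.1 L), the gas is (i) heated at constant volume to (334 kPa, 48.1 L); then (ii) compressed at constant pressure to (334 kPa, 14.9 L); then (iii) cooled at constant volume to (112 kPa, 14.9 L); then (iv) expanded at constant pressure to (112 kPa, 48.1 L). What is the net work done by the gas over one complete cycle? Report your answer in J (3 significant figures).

Constant-volume legs do no work.
W(ii) = (334)(14.9 − 48.1) = -11089 J; W(iv) = (112)(48.1 − 14.9) = 3718 J.
W_net = -11089 + 3718 = -7370 J (the counter-clockwise enclosed area).

W_net ≈ -7370 J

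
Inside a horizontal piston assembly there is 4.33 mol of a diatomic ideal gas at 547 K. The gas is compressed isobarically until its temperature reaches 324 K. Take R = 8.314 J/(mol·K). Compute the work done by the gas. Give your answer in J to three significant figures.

W ≈ -8030 J

Isobaric: W = P ΔV = nR ΔT.
W = (4.33)(8.314)(324 − 547) = -8028 J.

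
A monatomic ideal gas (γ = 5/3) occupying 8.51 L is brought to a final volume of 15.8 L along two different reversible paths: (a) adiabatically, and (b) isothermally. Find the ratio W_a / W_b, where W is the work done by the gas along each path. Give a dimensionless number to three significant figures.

Path (a) adiabatic: W = P₁V₁(1 − (V₁/V₂)^(γ−1))/(γ−1) → W_a/(P₁V₁) = 0.507.
Path (b) isothermal: W = P₁V₁ ln(V₂/V₁) → W_b/(P₁V₁) = 0.6188.
W_a / W_b = 0.507 / 0.6188 = 0.8194.

W_a / W_b ≈ 0.819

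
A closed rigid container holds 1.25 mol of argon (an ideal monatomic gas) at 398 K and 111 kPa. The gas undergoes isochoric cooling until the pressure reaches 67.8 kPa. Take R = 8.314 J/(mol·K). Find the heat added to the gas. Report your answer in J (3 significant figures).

Constant volume ⇒ W = 0, so Q = ΔU = nCᵥΔT with Cᵥ = 3R/2 = 12.47 J/(mol·K).
At constant V, T₂/T₁ = P₂/P₁ ⇒ ΔT = T₁(P₂/P₁ − 1) = 398·(67.8/111 − 1) = -154.9 K.
ΔU = (1.25)(12.47)(-154.9) = -2415 J.

Q ≈ -2410 J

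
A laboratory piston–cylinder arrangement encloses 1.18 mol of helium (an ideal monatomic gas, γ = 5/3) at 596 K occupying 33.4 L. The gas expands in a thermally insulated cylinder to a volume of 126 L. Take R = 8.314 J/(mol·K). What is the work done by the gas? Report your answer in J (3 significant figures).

W ≈ 5150 J

Adiabatic: TV^(γ−1) = const with γ = 5/3.
T₂ = T₁ (V₁/V₂)^(γ−1) = 596 × (33.4/126)^0.667 = 596 × 0.4127 = 245.9 K.
W_by = nCᵥ(T₁ − T₂) = (1.18)(12.47)(596 − 245.9) = 5151 J.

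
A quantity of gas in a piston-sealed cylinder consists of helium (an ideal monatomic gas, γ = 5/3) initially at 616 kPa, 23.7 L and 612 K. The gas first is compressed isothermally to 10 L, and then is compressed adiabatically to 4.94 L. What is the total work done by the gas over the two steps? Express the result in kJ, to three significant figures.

Step 1 (isothermal): W = P₁V₁ ln(V₂/V₁) = (14599) ln(10/23.7) = -12598 J.
After step 1: P = 1460 kPa, V = 10 L, T = 612 K.
Step 2 (adiabatic): W = (P₁V₁ − P₂V₂)/(γ−1) = (14599 − 23362)/0.667 = -13144 J.
W_total = -12598 − 13144 = -25742 J.

W_total ≈ -25.7 kJ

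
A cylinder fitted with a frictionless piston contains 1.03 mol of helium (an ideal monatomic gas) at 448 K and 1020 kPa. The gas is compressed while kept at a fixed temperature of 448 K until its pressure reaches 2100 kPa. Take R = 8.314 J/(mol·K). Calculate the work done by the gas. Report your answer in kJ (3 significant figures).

W ≈ -2.77 kJ

Isothermal process: W = nRT ln(V₂/V₁) = nRT ln(P₁/P₂).
W = (1.03)(8.314)(448) × ln(1020/2100)
  = 3836 × ln(0.4857) = 3836 × -0.7221
W_by_gas = -2770 J.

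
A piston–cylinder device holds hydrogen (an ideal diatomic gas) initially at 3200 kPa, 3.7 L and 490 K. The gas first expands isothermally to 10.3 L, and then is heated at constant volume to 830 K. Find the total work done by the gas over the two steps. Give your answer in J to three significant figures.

W_total ≈ 12100 J

Step 1 (isothermal): W = P₁V₁ ln(V₂/V₁) = (11840) ln(10.3/3.7) = 12122 J.
Step 2 (isochoric): W = 0 (constant volume).
W_total = 12122 + 0 = 12122 J.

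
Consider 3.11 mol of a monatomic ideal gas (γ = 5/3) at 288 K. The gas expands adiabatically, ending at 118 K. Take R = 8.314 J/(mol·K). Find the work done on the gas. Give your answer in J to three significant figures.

Adiabatic ⇒ Q = 0, so W_by = −ΔU = nCᵥ(T₁ − T₂).
Cᵥ = 3R/2 = 12.47 J/(mol·K).
W = (3.11)(12.47)(288 − 118) = 6593 J.
Work on gas = −W_by = -6593 J.

W ≈ -6590 J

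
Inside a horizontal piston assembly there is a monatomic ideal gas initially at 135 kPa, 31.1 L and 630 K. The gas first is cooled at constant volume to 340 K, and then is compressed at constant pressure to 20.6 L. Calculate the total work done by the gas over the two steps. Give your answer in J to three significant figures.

W_total ≈ -765 J

Step 1 (isochoric): W = 0 (constant volume).
After step 1: P = 72.86 kPa (V unchanged).
Step 2 (isobaric): W = PΔV = (72.86 kPa)(20.6 − 31.1 L) = -765 J.
W_total = 0 − 765 = -765 J.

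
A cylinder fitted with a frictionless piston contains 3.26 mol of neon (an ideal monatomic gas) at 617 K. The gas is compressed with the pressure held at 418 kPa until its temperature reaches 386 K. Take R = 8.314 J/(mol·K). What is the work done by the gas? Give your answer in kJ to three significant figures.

Isobaric: W = P ΔV = nR ΔT.
W = (3.26)(8.314)(386 − 617) = -6261 J.

W ≈ -6.26 kJ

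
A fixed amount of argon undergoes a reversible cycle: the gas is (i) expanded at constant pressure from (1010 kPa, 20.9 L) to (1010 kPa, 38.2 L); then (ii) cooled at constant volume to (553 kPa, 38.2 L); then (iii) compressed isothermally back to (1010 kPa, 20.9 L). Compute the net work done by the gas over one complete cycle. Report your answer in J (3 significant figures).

Leg (i): W = PΔV = (1010)(38.2 − 20.9) = 17473 J.
Leg (ii): W = 0.
Leg (iii): W = PᵢVᵢ ln(V_f/Vᵢ) = (21125) ln(20.9/38.2) = -12740 J.
W_net = 17473 − 12740 = 4733 J.

W_net ≈ 4730 J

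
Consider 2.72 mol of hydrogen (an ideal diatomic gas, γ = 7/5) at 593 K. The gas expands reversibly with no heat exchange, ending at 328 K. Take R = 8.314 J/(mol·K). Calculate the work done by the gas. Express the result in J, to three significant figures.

Adiabatic ⇒ Q = 0, so W_by = −ΔU = nCᵥ(T₁ − T₂).
Cᵥ = 5R/2 = 20.79 J/(mol·K).
W = (2.72)(20.79)(593 − 328) = 14982 J.

W ≈ 15000 J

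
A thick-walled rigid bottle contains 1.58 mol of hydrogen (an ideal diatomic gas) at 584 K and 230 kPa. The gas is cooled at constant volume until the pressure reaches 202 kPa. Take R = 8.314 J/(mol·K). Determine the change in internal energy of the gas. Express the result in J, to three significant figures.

ΔU ≈ -2330 J

Constant volume ⇒ W = 0, so Q = ΔU = nCᵥΔT with Cᵥ = 5R/2 = 20.79 J/(mol·K).
At constant V, T₂/T₁ = P₂/P₁ ⇒ ΔT = T₁(P₂/P₁ − 1) = 584·(202/230 − 1) = -71.1 K.
ΔU = (1.58)(20.79)(-71.1) = -2335 J.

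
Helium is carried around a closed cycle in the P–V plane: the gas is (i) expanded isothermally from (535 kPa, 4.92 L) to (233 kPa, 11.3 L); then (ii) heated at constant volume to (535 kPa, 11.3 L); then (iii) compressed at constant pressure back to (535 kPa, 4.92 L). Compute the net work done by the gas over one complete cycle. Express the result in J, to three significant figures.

Leg (i): W = PᵢVᵢ ln(V_f/Vᵢ) = (2632) ln(11.3/4.92) = 2189 J.
Leg (ii): W = 0.
Leg (iii): W = PΔV = (535)(4.92 − 11.3) = -3413 J.
W_net = 2189 − 3413 = -1225 J.

W_net ≈ -1220 J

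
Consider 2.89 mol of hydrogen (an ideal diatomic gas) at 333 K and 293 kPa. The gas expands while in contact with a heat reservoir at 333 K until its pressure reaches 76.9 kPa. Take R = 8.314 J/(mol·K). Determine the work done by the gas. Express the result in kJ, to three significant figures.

W ≈ 10.7 kJ

Isothermal process: W = nRT ln(V₂/V₁) = nRT ln(P₁/P₂).
W = (2.89)(8.314)(333) × ln(293/76.9)
  = 8001 × ln(3.81) = 8001 × 1.338
W_by_gas = 10703 J.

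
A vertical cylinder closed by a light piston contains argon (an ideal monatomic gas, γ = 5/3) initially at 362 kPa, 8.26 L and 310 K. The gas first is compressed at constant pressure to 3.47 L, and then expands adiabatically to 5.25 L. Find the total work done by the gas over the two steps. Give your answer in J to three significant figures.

Step 1 (isobaric): W = PΔV = (362 kPa)(3.47 − 8.26 L) = -1734 J.
After step 1: P = 362 kPa, V = 3.47 L, T = 130.2 K.
Step 2 (adiabatic): W = (P₁V₁ − P₂V₂)/(γ−1) = (1256 − 953.1)/0.667 = 454.5 J.
W_total = -1734 + 454.5 = -1279 J.

W_total ≈ -1280 J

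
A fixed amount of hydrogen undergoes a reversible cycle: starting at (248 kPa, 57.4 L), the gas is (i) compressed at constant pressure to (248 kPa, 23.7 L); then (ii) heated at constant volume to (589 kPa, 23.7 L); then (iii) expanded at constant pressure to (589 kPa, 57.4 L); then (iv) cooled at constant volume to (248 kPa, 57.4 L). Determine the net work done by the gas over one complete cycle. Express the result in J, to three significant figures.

W_net ≈ 11500 J

Constant-volume legs do no work.
W(i) = (248)(23.7 − 57.4) = -8358 J; W(iii) = (589)(57.4 − 23.7) = 19849 J.
W_net = -8358 + 19849 = 11492 J (the clockwise enclosed area).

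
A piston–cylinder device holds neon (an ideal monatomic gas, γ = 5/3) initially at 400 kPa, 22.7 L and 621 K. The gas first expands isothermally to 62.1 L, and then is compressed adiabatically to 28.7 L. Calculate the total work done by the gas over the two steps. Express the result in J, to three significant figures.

W_total ≈ -27.1 J

Step 1 (isothermal): W = P₁V₁ ln(V₂/V₁) = (9080) ln(62.1/22.7) = 9138 J.
After step 1: P = 146.2 kPa, V = 62.1 L, T = 621 K.
Step 2 (adiabatic): W = (P₁V₁ − P₂V₂)/(γ−1) = (9080 − 15190)/0.667 = -9165 J.
W_total = 9138 − 9165 = -27.12 J.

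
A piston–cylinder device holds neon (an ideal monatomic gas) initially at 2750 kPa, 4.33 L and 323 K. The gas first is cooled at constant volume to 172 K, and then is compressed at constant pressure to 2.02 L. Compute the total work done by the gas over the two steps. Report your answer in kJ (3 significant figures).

W_total ≈ -3.38 kJ

Step 1 (isochoric): W = 0 (constant volume).
After step 1: P = 1464 kPa (V unchanged).
Step 2 (isobaric): W = PΔV = (1464 kPa)(2.02 − 4.33 L) = -3383 J.
W_total = 0 − 3383 = -3383 J.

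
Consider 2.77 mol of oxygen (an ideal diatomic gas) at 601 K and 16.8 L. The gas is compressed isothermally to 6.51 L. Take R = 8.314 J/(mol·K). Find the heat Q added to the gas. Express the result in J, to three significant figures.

Q ≈ -13100 J

Isothermal ⇒ ΔU = 0, so Q = W = nRT ln(V₂/V₁).
Q = (2.77)(8.314)(601) ln(6.51/16.8) = 13841 × -0.948 = -13122 J.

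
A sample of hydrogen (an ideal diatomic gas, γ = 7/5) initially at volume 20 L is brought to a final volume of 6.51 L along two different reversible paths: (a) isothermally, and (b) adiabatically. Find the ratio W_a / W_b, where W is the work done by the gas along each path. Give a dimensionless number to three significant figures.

Path (a) isothermal: W = P₁V₁ ln(V₂/V₁) → W_a/(P₁V₁) = -1.122.
Path (b) adiabatic: W = P₁V₁(1 − (V₁/V₂)^(γ−1))/(γ−1) → W_b/(P₁V₁) = -1.417.
W_a / W_b = -1.122 / -1.417 = 0.7923.

W_a / W_b ≈ 0.792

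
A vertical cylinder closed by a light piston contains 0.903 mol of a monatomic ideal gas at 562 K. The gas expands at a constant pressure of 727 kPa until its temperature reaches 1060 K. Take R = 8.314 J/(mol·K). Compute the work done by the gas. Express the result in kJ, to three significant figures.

Isobaric: W = P ΔV = nR ΔT.
W = (0.903)(8.314)(1060 − 562) = 3739 J.

W ≈ 3.74 kJ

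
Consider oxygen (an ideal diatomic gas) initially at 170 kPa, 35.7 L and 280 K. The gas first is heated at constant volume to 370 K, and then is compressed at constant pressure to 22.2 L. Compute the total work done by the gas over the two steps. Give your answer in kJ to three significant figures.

Step 1 (isochoric): W = 0 (constant volume).
After step 1: P = 224.6 kPa (V unchanged).
Step 2 (isobaric): W = PΔV = (224.6 kPa)(22.2 − 35.7 L) = -3033 J.
W_total = 0 − 3033 = -3033 J.

W_total ≈ -3.03 kJ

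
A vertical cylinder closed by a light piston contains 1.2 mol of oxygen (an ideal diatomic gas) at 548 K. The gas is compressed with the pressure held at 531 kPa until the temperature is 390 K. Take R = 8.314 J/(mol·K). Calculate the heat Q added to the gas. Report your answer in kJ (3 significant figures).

Isobaric: W = nRΔT = (1.2)(8.314)(-158) = -1576 J.
ΔU = nCᵥΔT with Cᵥ = 5R/2: ΔU = (1.2)(20.79)(-158) = -3941 J.
Q = ΔU + W = -3941 − 1576 = -5517 J.

Q ≈ -5.52 kJ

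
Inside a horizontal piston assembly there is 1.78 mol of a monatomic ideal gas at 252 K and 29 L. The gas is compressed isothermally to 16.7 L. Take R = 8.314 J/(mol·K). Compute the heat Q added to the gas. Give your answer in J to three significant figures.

Q ≈ -2060 J

Isothermal ⇒ ΔU = 0, so Q = W = nRT ln(V₂/V₁).
Q = (1.78)(8.314)(252) ln(16.7/29) = 3729 × -0.5519 = -2058 J.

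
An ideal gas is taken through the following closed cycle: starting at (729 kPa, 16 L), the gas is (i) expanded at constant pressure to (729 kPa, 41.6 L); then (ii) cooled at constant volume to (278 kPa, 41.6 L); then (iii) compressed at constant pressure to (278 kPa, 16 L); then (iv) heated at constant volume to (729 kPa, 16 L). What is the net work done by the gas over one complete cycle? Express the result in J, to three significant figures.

W_net ≈ 11500 J

Constant-volume legs do no work.
W(i) = (729)(41.6 − 16) = 18662 J; W(iii) = (278)(16 − 41.6) = -7117 J.
W_net = 18662 − 7117 = 11546 J (the clockwise enclosed area).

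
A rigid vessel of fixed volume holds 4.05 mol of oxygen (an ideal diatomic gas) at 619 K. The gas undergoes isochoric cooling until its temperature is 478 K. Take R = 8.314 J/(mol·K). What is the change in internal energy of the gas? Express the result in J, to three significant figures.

ΔU ≈ -11900 J

Constant volume ⇒ W = 0, so Q = ΔU = nCᵥΔT with Cᵥ = 5R/2 = 20.79 J/(mol·K).
ΔU = (4.05)(20.79)(478 − 619) = -11869 J.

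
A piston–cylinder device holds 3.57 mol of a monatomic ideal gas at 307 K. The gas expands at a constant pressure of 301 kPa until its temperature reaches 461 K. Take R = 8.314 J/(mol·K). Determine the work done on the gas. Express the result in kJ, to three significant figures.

Isobaric: W = P ΔV = nR ΔT.
W = (3.57)(8.314)(461 − 307) = 4571 J.
Work on gas = −W_by = -4571 J.

W ≈ -4.57 kJ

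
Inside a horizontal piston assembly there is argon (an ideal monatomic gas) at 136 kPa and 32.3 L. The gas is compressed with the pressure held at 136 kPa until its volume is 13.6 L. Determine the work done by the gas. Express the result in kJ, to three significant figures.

Isobaric: W = P ΔV.
W = (136 kPa)(13.6 − 32.3 L) = (136)(-18.7) = -2543 J.

W ≈ -2.54 kJ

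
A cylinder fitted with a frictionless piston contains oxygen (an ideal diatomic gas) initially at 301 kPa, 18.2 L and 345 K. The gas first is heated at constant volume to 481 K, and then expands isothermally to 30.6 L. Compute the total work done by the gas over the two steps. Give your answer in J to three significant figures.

W_total ≈ 3970 J

Step 1 (isochoric): W = 0 (constant volume).
After step 1: P = 419.7 kPa (V unchanged).
Step 2 (isothermal): W = P₁V₁ ln(V₂/V₁) = (7638) ln(30.6/18.2) = 3968 J.
W_total = 0 + 3968 = 3968 J.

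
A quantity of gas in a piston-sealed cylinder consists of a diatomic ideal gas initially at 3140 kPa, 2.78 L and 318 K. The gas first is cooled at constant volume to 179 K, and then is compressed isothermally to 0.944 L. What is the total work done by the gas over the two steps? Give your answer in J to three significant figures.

W_total ≈ -5310 J

Step 1 (isochoric): W = 0 (constant volume).
After step 1: P = 1767 kPa (V unchanged).
Step 2 (isothermal): W = P₁V₁ ln(V₂/V₁) = (4914) ln(0.944/2.78) = -5307 J.
W_total = 0 − 5307 = -5307 J.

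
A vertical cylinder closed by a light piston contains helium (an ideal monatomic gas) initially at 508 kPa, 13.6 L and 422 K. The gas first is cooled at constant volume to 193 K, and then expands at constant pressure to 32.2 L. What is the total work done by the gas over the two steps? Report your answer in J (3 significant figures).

W_total ≈ 4320 J

Step 1 (isochoric): W = 0 (constant volume).
After step 1: P = 232.3 kPa (V unchanged).
Step 2 (isobaric): W = PΔV = (232.3 kPa)(32.2 − 13.6 L) = 4321 J.
W_total = 0 + 4321 = 4321 J.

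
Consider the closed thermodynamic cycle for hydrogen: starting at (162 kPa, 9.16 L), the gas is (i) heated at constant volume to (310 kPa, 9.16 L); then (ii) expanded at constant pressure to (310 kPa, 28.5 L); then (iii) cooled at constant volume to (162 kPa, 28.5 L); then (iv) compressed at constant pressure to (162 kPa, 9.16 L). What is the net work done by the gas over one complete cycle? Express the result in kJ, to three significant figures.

W_net ≈ 2.86 kJ

Constant-volume legs do no work.
W(ii) = (310)(28.5 − 9.16) = 5995 J; W(iv) = (162)(9.16 − 28.5) = -3133 J.
W_net = 5995 − 3133 = 2862 J (the clockwise enclosed area).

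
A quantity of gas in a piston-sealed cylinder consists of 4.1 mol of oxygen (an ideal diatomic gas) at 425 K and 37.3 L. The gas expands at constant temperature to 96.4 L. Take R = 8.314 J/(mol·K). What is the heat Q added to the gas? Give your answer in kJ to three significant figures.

Q ≈ 13.8 kJ

Isothermal ⇒ ΔU = 0, so Q = W = nRT ln(V₂/V₁).
Q = (4.1)(8.314)(425) ln(96.4/37.3) = 14487 × 0.9495 = 13756 J.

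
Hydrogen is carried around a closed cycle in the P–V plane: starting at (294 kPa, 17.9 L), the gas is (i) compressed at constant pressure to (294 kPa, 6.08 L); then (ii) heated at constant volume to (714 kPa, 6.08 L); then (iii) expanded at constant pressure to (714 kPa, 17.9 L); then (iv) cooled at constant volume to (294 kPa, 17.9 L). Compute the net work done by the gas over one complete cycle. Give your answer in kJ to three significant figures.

Constant-volume legs do no work.
W(i) = (294)(6.08 − 17.9) = -3475 J; W(iii) = (714)(17.9 − 6.08) = 8439 J.
W_net = -3475 + 8439 = 4964 J (the clockwise enclosed area).

W_net ≈ 4.96 kJ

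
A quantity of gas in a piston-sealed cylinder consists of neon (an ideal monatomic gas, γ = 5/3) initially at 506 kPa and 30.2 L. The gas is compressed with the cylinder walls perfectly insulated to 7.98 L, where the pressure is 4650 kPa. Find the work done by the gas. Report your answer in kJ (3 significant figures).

W ≈ -32.7 kJ

Adiabatic: W = (P₁V₁ − P₂V₂)/(γ − 1) with γ = 5/3.
P₁V₁ = 15281 J, P₂V₂ = 37107 J.
W = (15281 − 37107) / 0.6667 = -32739 J.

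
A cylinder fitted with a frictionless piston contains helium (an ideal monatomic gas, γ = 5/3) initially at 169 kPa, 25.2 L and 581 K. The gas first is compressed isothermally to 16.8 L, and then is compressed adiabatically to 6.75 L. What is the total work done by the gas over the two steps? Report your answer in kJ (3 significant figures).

Step 1 (isothermal): W = P₁V₁ ln(V₂/V₁) = (4259) ln(16.8/25.2) = -1727 J.
After step 1: P = 253.5 kPa, V = 16.8 L, T = 581 K.
Step 2 (adiabatic): W = (P₁V₁ − P₂V₂)/(γ−1) = (4259 − 7822)/0.667 = -5344 J.
W_total = -1727 − 5344 = -7071 J.

W_total ≈ -7.07 kJ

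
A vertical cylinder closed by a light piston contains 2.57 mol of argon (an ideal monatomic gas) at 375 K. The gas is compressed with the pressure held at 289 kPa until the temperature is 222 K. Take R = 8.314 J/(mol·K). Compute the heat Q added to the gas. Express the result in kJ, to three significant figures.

Isobaric: W = nRΔT = (2.57)(8.314)(-153) = -3269 J.
ΔU = nCᵥΔT with Cᵥ = 3R/2: ΔU = (2.57)(12.47)(-153) = -4904 J.
Q = ΔU + W = -4904 − 3269 = -8173 J.

Q ≈ -8.17 kJ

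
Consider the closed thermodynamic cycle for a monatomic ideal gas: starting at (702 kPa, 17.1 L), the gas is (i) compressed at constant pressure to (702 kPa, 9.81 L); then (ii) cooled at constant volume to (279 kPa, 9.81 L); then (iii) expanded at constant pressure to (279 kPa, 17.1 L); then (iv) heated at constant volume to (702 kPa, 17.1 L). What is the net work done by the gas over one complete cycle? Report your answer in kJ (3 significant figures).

Constant-volume legs do no work.
W(i) = (702)(9.81 − 17.1) = -5118 J; W(iii) = (279)(17.1 − 9.81) = 2034 J.
W_net = -5118 + 2034 = -3084 J (the counter-clockwise enclosed area).

W_net ≈ -3.08 kJ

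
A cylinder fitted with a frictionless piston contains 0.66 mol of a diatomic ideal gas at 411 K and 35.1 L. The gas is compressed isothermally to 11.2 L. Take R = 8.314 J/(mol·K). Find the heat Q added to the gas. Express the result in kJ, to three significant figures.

Q ≈ -2.58 kJ

Isothermal ⇒ ΔU = 0, so Q = W = nRT ln(V₂/V₁).
Q = (0.66)(8.314)(411) ln(11.2/35.1) = 2255 × -1.142 = -2576 J.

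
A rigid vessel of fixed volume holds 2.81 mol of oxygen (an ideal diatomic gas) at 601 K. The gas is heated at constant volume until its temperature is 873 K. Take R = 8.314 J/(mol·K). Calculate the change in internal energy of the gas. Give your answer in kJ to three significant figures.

ΔU ≈ 15.9 kJ

Constant volume ⇒ W = 0, so Q = ΔU = nCᵥΔT with Cᵥ = 5R/2 = 20.79 J/(mol·K).
ΔU = (2.81)(20.79)(873 − 601) = 15886 J.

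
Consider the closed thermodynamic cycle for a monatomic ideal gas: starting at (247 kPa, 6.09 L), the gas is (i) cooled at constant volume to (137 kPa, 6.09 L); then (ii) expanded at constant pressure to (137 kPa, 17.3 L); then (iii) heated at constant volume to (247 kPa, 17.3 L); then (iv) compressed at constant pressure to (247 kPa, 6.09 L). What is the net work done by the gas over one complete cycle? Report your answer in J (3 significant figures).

Constant-volume legs do no work.
W(ii) = (137)(17.3 − 6.09) = 1536 J; W(iv) = (247)(6.09 − 17.3) = -2769 J.
W_net = 1536 − 2769 = -1233 J (the counter-clockwise enclosed area).

W_net ≈ -1230 J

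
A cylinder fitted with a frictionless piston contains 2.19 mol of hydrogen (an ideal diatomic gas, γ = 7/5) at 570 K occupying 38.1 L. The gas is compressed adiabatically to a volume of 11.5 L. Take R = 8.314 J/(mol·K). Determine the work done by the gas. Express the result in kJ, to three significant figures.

Adiabatic: TV^(γ−1) = const with γ = 7/5.
T₂ = T₁ (V₁/V₂)^(γ−1) = 570 × (38.1/11.5)^0.4 = 570 × 1.615 = 920.4 K.
W_by = nCᵥ(T₁ − T₂) = (2.19)(20.79)(570 − 920.4) = -15949 J.

W ≈ -15.9 kJ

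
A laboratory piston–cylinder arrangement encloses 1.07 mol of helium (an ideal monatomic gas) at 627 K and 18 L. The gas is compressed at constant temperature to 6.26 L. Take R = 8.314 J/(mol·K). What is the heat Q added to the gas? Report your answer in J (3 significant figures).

Isothermal ⇒ ΔU = 0, so Q = W = nRT ln(V₂/V₁).
Q = (1.07)(8.314)(627) ln(6.26/18) = 5578 × -1.056 = -5891 J.

Q ≈ -5890 J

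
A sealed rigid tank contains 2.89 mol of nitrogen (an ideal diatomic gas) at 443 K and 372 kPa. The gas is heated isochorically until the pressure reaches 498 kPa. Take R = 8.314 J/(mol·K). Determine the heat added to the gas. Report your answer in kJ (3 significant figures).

Q ≈ 9.01 kJ

Constant volume ⇒ W = 0, so Q = ΔU = nCᵥΔT with Cᵥ = 5R/2 = 20.79 J/(mol·K).
At constant V, T₂/T₁ = P₂/P₁ ⇒ ΔT = T₁(P₂/P₁ − 1) = 443·(498/372 − 1) = 150 K.
ΔU = (2.89)(20.79)(150) = 9013 J.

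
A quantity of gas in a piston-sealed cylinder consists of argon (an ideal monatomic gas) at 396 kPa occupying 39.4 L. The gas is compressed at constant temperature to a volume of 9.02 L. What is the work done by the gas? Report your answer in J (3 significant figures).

Isothermal: W = nRT ln(V₂/V₁) = P₁V₁ ln(V₂/V₁).
P₁V₁ = (396 kPa)(39.4 L) = 15602 J.
W = 15602 × ln(9.02/39.4) = 15602 × -1.474
W_by_gas = -23003 J.

W ≈ -23000 J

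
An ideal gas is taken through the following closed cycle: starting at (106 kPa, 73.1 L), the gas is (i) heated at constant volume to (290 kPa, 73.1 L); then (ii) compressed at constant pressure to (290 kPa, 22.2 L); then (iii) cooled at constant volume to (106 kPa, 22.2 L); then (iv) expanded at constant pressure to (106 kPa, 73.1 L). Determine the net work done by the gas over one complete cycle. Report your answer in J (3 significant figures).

W_net ≈ -9370 J

Constant-volume legs do no work.
W(ii) = (290)(22.2 − 73.1) = -14761 J; W(iv) = (106)(73.1 − 22.2) = 5395 J.
W_net = -14761 + 5395 = -9366 J (the counter-clockwise enclosed area).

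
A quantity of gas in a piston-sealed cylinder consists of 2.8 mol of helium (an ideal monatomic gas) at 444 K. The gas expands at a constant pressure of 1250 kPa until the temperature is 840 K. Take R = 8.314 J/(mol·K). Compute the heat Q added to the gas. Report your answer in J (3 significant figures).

Q ≈ 23000 J

Isobaric: W = nRΔT = (2.8)(8.314)(396) = 9219 J.
ΔU = nCᵥΔT with Cᵥ = 3R/2: ΔU = (2.8)(12.47)(396) = 13828 J.
Q = ΔU + W = 13828 + 9219 = 23046 J.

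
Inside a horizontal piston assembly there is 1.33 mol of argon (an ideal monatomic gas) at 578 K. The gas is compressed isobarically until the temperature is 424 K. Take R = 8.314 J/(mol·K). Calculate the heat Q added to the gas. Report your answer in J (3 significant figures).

Q ≈ -4260 J

Isobaric: W = nRΔT = (1.33)(8.314)(-154) = -1703 J.
ΔU = nCᵥΔT with Cᵥ = 3R/2: ΔU = (1.33)(12.47)(-154) = -2554 J.
Q = ΔU + W = -2554 − 1703 = -4257 J.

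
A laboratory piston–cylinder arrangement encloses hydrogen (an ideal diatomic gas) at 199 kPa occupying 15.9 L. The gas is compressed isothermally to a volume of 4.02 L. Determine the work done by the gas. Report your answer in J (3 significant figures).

W ≈ -4350 J

Isothermal: W = nRT ln(V₂/V₁) = P₁V₁ ln(V₂/V₁).
P₁V₁ = (199 kPa)(15.9 L) = 3164 J.
W = 3164 × ln(4.02/15.9) = 3164 × -1.375
W_by_gas = -4351 J.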